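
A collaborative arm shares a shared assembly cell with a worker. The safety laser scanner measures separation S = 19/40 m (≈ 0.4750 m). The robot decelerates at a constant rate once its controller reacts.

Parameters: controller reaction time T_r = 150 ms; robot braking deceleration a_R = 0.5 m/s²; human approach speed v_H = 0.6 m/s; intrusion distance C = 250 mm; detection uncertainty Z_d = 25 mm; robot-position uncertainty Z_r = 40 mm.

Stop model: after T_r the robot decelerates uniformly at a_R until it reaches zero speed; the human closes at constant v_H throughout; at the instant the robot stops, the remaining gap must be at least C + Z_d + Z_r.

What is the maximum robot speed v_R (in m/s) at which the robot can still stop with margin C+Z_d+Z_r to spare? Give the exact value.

v_R_max = 1/20 m/s = 0.0500 m/s

collect terms ⇒ (1)·v_R² + (27/20)·v_R + (-7/100) = 0
  disc = (27/20)² − 4·(1)·(-7/100) = 841/400 ; √disc = 29/20
  v_R = (−(27/20) + 29/20) / (2·(1)) = 1/20 m/s
check:
T_s = v_R/a_R = (1/20)/(1/2) = 0.1000 s
reaction-phase robot travel = 0.0500·0.1500 = 0.0075 m
robot covers 0.0500·0.1000 − ½·0.5000·0.1000² = 0.0025 m while stopping
human over T_r+T_s: 0.6000·(0.1500+0.1000) = 0.1500 m
margins: 0.2500+0.0250+0.0400 = 0.3150 m
sum ≈ 0.0075+0.0025+0.1500+0.3150 ≈ 0.4750 m = S ✓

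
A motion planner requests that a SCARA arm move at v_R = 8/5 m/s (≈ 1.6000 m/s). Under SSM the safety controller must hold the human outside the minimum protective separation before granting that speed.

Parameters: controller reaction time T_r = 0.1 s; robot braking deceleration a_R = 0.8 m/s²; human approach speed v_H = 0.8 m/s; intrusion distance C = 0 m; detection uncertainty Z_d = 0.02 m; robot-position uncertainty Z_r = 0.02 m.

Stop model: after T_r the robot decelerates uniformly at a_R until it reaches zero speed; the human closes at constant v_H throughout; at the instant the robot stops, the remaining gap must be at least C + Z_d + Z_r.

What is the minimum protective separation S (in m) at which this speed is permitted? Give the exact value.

stop time T_s = (8/5)/(4/5) = 2.0000 s
robot covers v_R·T_r = 1.6000·0.1000 = 0.1600 m before braking
braking distance = 1.6000²/(2·0.8000) = 1.6000 m
human over T_r+T_s: 0.8000·(0.1000+2.0000) = 1.6800 m
C+Z_d+Z_r = 0.0000+0.0200+0.0200 = 0.0400 m
S_min ≈ 0.1600+1.6000+1.6800+0.0400  ⇒  S_min = 87/25 m

S_min = 87/25 m = 3.4800 m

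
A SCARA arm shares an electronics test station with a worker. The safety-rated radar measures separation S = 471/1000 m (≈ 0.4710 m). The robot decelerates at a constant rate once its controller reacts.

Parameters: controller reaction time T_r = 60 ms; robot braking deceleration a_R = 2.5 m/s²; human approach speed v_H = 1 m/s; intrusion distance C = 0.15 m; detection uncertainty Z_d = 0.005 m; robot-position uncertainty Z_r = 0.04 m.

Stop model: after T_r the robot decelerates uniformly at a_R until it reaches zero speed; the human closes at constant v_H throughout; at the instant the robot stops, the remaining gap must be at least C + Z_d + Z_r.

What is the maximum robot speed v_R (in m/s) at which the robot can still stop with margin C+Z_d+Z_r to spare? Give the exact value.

collect terms ⇒ (1/5)·v_R² + (23/50)·v_R + (-27/125) = 0
  disc = (23/50)² − 4·(1/5)·(-27/125) = 961/2500 ; √disc = 31/50
  v_R = (−(23/50) + 31/50) / (2·(1/5)) = 2/5 m/s
check:
T_s = v_R/a_R = (2/5)/(5/2) = 0.1600 s
reaction-phase robot travel = 0.4000·0.0600 = 0.0240 m
robot covers 0.4000·0.1600 − ½·2.5000·0.1600² = 0.0320 m while stopping
human closes 1.0000·0.2200 = 0.2200 m
margins: 0.1500+0.0050+0.0400 = 0.1950 m
sum ≈ 0.0240+0.0320+0.2200+0.1950 ≈ 0.4710 m = S ✓

v_R_max = 2/5 m/s = 0.4000 m/s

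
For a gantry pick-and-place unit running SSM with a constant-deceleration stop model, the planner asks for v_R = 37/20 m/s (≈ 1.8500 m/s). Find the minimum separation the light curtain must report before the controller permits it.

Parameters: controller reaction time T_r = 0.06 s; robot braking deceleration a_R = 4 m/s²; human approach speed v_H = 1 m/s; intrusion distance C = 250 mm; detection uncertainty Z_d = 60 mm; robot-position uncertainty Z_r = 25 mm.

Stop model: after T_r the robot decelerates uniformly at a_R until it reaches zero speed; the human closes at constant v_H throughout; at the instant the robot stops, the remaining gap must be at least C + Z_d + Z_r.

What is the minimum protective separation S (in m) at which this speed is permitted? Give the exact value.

stop time T_s = (37/20)/4 = 0.4625 s
robot in T_r: 1.8500·0.0600 = 0.1110 m
robot covers 1.8500·0.4625 − ½·4.0000·0.4625² = 0.4278 m while stopping
person approaches 1.0000·(0.0600+0.4625) = 0.5225 m
residual clearance needed = 0.2500+0.0600+0.0250 = 0.3350 m
S_min ≈ 0.1110+0.4278+0.5225+0.3350  ⇒  S_min = 22341/16000 m

S_min = 22341/16000 m = 1.3963 m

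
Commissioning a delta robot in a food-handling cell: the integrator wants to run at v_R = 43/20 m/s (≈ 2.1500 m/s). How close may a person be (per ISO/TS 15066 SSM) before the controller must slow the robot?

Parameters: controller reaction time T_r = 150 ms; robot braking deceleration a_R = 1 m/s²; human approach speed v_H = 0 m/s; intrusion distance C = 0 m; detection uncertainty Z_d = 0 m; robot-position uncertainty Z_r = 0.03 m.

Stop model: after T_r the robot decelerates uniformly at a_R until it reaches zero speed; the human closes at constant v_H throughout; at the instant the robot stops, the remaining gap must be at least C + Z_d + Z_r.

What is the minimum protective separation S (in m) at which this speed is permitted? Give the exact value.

stop time T_s = (43/20)/1 = 2.1500 s
robot in T_r: 2.1500·0.1500 = 0.3225 m
braking distance = 2.1500²/(2·1.0000) = 2.3112 m
person approaches 0.0000·(0.1500+2.1500) = 0.0000 m
margins: 0.0000+0.0000+0.0300 = 0.0300 m
S_min ≈ 0.3225+2.3112+0.0000+0.0300  ⇒  S_min = 2131/800 m

S_min = 2131/800 m = 2.6637 m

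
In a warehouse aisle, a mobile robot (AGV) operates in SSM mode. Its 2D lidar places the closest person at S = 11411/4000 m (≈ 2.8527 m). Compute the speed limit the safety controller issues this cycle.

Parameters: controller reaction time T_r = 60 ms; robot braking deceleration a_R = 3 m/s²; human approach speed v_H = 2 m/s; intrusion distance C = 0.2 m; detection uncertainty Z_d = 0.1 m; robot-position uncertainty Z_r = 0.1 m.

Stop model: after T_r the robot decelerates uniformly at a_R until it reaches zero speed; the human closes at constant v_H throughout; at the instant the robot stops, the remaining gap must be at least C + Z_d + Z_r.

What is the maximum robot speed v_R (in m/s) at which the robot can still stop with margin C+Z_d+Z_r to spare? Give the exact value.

v_R_max = 43/20 m/s = 2.1500 m/s

collect terms ⇒ (1/6)·v_R² + (109/150)·v_R + (-9331/4000) = 0
  disc = (109/150)² − 4·(1/6)·(-9331/4000) = 187489/90000 ; √disc = 433/300
  v_R = (−(109/150) + 433/300) / (2·(1/6)) = 43/20 m/s
check:
T_s = v_R/a_R = (43/20)/3 = 0.7167 s
robot covers v_R·T_r = 2.1500·0.0600 = 0.1290 m before braking
robot covers 2.1500·0.7167 − ½·3.0000·0.7167² = 0.7704 m while stopping
person approaches 2.0000·(0.0600+0.7167) = 1.5533 m
C+Z_d+Z_r = 0.2000+0.1000+0.1000 = 0.4000 m
sum ≈ 0.1290+0.7704+1.5533+0.4000 ≈ 2.8527 m = S ✓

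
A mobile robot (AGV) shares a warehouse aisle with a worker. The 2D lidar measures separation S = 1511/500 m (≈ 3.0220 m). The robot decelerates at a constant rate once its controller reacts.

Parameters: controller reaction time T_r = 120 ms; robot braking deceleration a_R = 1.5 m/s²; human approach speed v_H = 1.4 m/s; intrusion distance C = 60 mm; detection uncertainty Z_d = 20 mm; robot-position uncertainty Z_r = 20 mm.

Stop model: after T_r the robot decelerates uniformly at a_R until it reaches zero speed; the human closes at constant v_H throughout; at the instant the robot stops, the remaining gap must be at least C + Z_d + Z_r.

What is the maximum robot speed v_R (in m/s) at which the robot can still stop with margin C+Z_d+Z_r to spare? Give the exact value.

collect terms ⇒ (1/3)·v_R² + (79/75)·v_R + (-1377/500) = 0
  disc = (79/75)² − 4·(1/3)·(-1377/500) = 26896/5625 ; √disc = 164/75
  v_R = (−(79/75) + 164/75) / (2·(1/3)) = 17/10 m/s
check:
stop time T_s = (17/10)/(3/2) = 1.1333 s
robot in T_r: 1.7000·0.1200 = 0.2040 m
robot under decel: 1.7000²/(2·1.5000) = 0.9633 m
human closes 1.4000·1.2533 = 1.7547 m
margins: 0.0600+0.0200+0.0200 = 0.1000 m
sum ≈ 0.2040+0.9633+1.7547+0.1000 ≈ 3.0220 m = S ✓

v_R_max = 17/10 m/s = 1.7000 m/s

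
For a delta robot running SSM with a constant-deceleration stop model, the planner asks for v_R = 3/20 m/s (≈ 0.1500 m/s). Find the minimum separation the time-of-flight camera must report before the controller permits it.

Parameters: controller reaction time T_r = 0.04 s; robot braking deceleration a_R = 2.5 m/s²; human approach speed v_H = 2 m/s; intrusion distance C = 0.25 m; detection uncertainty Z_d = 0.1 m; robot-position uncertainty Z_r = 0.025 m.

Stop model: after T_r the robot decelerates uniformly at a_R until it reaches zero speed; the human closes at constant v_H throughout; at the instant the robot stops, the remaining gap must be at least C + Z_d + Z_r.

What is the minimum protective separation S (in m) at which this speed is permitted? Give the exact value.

S_min = 1171/2000 m = 0.5855 m

braking lasts T_s = (3/20)/(5/2) = 0.0600 s
robot in T_r: 0.1500·0.0400 = 0.0060 m
braking distance = 0.1500²/(2·2.5000) = 0.0045 m
human over T_r+T_s: 2.0000·(0.0400+0.0600) = 0.2000 m
margins: 0.2500+0.1000+0.0250 = 0.3750 m
S_min ≈ 0.0060+0.0045+0.2000+0.3750  ⇒  S_min = 1171/2000 m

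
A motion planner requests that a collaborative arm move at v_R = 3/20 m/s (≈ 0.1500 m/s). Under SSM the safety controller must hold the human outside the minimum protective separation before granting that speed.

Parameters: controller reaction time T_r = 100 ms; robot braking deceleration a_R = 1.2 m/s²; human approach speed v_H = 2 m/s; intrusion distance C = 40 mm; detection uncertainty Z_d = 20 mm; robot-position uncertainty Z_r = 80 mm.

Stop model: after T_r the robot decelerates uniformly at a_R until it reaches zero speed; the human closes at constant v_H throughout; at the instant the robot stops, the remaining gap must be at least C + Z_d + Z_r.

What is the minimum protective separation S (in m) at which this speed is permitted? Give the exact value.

S_min = 983/1600 m = 0.6144 m

stop time T_s = (3/20)/(6/5) = 0.1250 s
reaction-phase robot travel = 0.1500·0.1000 = 0.0150 m
robot covers 0.1500·0.1250 − ½·1.2000·0.1250² = 0.0094 m while stopping
human closes 2.0000·0.2250 = 0.4500 m
C+Z_d+Z_r = 0.0400+0.0200+0.0800 = 0.1400 m
S_min ≈ 0.0150+0.0094+0.4500+0.1400  ⇒  S_min = 983/1600 m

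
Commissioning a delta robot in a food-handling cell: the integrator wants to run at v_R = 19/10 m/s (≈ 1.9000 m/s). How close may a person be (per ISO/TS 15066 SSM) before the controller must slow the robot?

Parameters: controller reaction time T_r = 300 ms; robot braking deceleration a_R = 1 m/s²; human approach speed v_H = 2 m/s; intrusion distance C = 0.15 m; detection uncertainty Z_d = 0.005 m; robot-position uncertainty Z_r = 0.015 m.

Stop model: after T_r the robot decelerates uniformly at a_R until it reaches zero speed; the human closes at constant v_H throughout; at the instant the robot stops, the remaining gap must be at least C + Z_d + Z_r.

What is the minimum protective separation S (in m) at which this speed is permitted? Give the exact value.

stop time T_s = (19/10)/1 = 1.9000 s
robot covers v_R·T_r = 1.9000·0.3000 = 0.5700 m before braking
robot under decel: 1.9000²/(2·1.0000) = 1.8050 m
human closes 2.0000·2.2000 = 4.4000 m
residual clearance needed = 0.1500+0.0050+0.0150 = 0.1700 m
S_min ≈ 0.5700+1.8050+4.4000+0.1700  ⇒  S_min = 1389/200 m

S_min = 1389/200 m = 6.9450 m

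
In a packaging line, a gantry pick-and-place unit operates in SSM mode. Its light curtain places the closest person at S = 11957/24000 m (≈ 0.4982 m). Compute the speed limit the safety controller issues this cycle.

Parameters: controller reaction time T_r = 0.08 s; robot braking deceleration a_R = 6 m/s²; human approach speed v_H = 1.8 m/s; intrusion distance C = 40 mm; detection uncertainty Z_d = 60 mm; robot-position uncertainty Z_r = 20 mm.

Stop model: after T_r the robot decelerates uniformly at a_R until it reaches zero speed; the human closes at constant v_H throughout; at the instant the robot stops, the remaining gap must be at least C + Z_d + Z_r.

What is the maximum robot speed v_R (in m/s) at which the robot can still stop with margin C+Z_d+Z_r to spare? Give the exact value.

v_R_max = 11/20 m/s = 0.5500 m/s

at the boundary: (1/12)·v² + (19/50)·v + (-5621/24000) = 0
  disc = (19/50)² − 4·(1/12)·(-5621/24000) = 80089/360000 ; √disc = 283/600
  v_R = (−(19/50) + 283/600) / (2·(1/12)) = 11/20 m/s
check:
braking lasts T_s = (11/20)/6 = 0.0917 s
reaction-phase robot travel = 0.5500·0.0800 = 0.0440 m
robot covers 0.5500·0.0917 − ½·6.0000·0.0917² = 0.0252 m while stopping
human closes 1.8000·0.1717 = 0.3090 m
margins: 0.0400+0.0600+0.0200 = 0.1200 m
sum ≈ 0.0440+0.0252+0.3090+0.1200 ≈ 0.4982 m = S ✓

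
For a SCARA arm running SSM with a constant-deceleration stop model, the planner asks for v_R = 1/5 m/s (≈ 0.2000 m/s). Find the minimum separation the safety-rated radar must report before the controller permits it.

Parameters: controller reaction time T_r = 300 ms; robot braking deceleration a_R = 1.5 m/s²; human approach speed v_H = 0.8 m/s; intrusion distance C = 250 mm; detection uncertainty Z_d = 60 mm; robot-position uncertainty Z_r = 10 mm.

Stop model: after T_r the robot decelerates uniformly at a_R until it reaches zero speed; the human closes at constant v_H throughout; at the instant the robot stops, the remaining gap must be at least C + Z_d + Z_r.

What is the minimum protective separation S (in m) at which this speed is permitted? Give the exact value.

T_s = v_R/a_R = (1/5)/(3/2) = 0.1333 s
robot covers v_R·T_r = 0.2000·0.3000 = 0.0600 m before braking
robot covers 0.2000·0.1333 − ½·1.5000·0.1333² = 0.0133 m while stopping
human over T_r+T_s: 0.8000·(0.3000+0.1333) = 0.3467 m
C+Z_d+Z_r = 0.2500+0.0600+0.0100 = 0.3200 m
S_min ≈ 0.0600+0.0133+0.3467+0.3200  ⇒  S_min = 37/50 m

S_min = 37/50 m = 0.7400 m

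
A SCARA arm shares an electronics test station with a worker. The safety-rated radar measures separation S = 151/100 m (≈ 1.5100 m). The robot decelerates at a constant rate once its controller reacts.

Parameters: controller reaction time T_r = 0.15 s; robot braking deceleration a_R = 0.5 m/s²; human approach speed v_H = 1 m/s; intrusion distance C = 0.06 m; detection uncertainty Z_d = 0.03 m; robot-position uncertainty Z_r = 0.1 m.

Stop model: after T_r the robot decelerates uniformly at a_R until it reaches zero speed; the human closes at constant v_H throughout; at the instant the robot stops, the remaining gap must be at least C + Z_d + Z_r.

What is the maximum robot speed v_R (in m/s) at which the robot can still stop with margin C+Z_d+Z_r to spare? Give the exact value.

v_R_max = 9/20 m/s = 0.4500 m/s

collect terms ⇒ (1)·v_R² + (43/20)·v_R + (-117/100) = 0
  disc = (43/20)² − 4·(1)·(-117/100) = 3721/400 ; √disc = 61/20
  v_R = (−(43/20) + 61/20) / (2·(1)) = 9/20 m/s
check:
stop time T_s = (9/20)/(1/2) = 0.9000 s
robot in T_r: 0.4500·0.1500 = 0.0675 m
robot under decel: 0.4500²/(2·0.5000) = 0.2025 m
person approaches 1.0000·(0.1500+0.9000) = 1.0500 m
residual clearance needed = 0.0600+0.0300+0.1000 = 0.1900 m
sum ≈ 0.0675+0.2025+1.0500+0.1900 ≈ 1.5100 m = S ✓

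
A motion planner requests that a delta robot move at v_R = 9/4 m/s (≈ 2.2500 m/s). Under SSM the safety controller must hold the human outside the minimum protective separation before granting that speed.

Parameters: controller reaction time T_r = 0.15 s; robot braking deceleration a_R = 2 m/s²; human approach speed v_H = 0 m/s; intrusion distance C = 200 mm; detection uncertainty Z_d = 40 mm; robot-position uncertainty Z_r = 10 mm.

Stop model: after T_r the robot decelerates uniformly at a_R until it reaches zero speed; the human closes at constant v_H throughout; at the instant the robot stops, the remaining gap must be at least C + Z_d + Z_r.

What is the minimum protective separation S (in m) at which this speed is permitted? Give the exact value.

S_min = 593/320 m = 1.8531 m

stop time T_s = (9/4)/2 = 1.1250 s
robot in T_r: 2.2500·0.1500 = 0.3375 m
braking distance = 2.2500²/(2·2.0000) = 1.2656 m
human over T_r+T_s: 0.0000·(0.1500+1.1250) = 0.0000 m
C+Z_d+Z_r = 0.2000+0.0400+0.0100 = 0.2500 m
S_min ≈ 0.3375+1.2656+0.0000+0.2500  ⇒  S_min = 593/320 m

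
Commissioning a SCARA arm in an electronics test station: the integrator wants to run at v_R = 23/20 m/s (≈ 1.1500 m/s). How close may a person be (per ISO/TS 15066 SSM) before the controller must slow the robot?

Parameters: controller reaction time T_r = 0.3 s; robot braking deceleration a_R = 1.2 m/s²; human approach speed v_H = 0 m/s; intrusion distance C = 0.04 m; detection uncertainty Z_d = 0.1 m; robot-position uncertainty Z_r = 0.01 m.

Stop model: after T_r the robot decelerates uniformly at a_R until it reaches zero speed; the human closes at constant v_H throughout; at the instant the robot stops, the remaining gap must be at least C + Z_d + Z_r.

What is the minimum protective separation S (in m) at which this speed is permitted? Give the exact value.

braking lasts T_s = (23/20)/(6/5) = 0.9583 s
robot covers v_R·T_r = 1.1500·0.3000 = 0.3450 m before braking
robot under decel: 1.1500²/(2·1.2000) = 0.5510 m
person approaches 0.0000·(0.3000+0.9583) = 0.0000 m
margins: 0.0400+0.1000+0.0100 = 0.1500 m
S_min ≈ 0.3450+0.5510+0.0000+0.1500  ⇒  S_min = 5021/4800 m

S_min = 5021/4800 m = 1.0460 m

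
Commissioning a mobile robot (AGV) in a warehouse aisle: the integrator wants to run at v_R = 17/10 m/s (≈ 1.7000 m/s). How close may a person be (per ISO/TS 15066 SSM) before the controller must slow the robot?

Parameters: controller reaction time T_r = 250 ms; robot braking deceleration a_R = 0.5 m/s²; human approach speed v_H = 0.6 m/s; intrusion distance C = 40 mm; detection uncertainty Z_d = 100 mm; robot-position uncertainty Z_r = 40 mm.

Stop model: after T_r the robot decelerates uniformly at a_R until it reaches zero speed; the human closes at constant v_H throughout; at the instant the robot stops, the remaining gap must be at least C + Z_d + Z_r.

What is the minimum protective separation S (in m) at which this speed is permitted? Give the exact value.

S_min = 1137/200 m = 5.6850 m

braking lasts T_s = (17/10)/(1/2) = 3.4000 s
robot in T_r: 1.7000·0.2500 = 0.4250 m
braking distance = 1.7000²/(2·0.5000) = 2.8900 m
human over T_r+T_s: 0.6000·(0.2500+3.4000) = 2.1900 m
C+Z_d+Z_r = 0.0400+0.1000+0.0400 = 0.1800 m
S_min ≈ 0.4250+2.8900+2.1900+0.1800  ⇒  S_min = 1137/200 m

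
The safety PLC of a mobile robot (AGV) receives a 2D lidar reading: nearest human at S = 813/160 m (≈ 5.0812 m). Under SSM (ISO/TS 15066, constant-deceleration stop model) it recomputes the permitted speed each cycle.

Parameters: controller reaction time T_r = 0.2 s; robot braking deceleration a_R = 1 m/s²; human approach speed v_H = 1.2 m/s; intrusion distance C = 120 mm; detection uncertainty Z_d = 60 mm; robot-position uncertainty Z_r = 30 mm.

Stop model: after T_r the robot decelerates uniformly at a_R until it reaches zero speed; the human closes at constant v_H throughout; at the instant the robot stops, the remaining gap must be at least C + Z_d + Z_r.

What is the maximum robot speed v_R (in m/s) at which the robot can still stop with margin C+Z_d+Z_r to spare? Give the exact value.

v_R_max = 39/20 m/s = 1.9500 m/s

at the boundary: (1/2)·v² + (7/5)·v + (-741/160) = 0
  disc = (7/5)² − 4·(1/2)·(-741/160) = 4489/400 ; √disc = 67/20
  v_R = (−(7/5) + 67/20) / (2·(1/2)) = 39/20 m/s
check:
stop time T_s = (39/20)/1 = 1.9500 s
robot covers v_R·T_r = 1.9500·0.2000 = 0.3900 m before braking
robot covers 1.9500·1.9500 − ½·1.0000·1.9500² = 1.9013 m while stopping
person approaches 1.2000·(0.2000+1.9500) = 2.5800 m
margins: 0.1200+0.0600+0.0300 = 0.2100 m
sum ≈ 0.3900+1.9013+2.5800+0.2100 ≈ 5.0812 m = S ✓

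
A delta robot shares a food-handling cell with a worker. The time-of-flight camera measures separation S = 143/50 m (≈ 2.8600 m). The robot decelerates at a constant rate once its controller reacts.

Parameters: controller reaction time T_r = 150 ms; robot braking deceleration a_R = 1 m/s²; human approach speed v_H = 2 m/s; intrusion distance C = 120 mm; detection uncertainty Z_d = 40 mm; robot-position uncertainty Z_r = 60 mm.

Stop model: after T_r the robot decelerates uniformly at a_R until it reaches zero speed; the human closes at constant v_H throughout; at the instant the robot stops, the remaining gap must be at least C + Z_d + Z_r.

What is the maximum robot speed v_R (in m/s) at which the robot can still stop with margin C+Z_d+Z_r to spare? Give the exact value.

v_R_max = 9/10 m/s = 0.9000 m/s

collect terms ⇒ (1/2)·v_R² + (43/20)·v_R + (-117/50) = 0
  disc = (43/20)² − 4·(1/2)·(-117/50) = 3721/400 ; √disc = 61/20
  v_R = (−(43/20) + 61/20) / (2·(1/2)) = 9/10 m/s
check:
stop time T_s = (9/10)/1 = 0.9000 s
reaction-phase robot travel = 0.9000·0.1500 = 0.1350 m
robot covers 0.9000·0.9000 − ½·1.0000·0.9000² = 0.4050 m while stopping
person approaches 2.0000·(0.1500+0.9000) = 2.1000 m
C+Z_d+Z_r = 0.1200+0.0400+0.0600 = 0.2200 m
sum ≈ 0.1350+0.4050+2.1000+0.2200 ≈ 2.8600 m = S ✓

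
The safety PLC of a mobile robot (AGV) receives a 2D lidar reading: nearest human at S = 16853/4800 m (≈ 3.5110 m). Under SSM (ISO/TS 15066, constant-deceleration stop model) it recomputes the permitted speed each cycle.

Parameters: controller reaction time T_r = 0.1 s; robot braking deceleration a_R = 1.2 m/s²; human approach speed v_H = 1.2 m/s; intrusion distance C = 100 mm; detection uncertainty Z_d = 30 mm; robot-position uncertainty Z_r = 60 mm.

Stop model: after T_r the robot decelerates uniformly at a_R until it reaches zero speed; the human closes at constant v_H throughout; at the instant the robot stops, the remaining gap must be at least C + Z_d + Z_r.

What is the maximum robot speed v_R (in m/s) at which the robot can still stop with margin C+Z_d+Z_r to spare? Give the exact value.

at the boundary: (5/12)·v² + (11/10)·v + (-3073/960) = 0
  disc = (11/10)² − 4·(5/12)·(-3073/960) = 94249/14400 ; √disc = 307/120
  v_R = (−(11/10) + 307/120) / (2·(5/12)) = 7/4 m/s
check:
T_s = v_R/a_R = (7/4)/(6/5) = 1.4583 s
robot covers v_R·T_r = 1.7500·0.1000 = 0.1750 m before braking
robot covers 1.7500·1.4583 − ½·1.2000·1.4583² = 1.2760 m while stopping
human over T_r+T_s: 1.2000·(0.1000+1.4583) = 1.8700 m
margins: 0.1000+0.0300+0.0600 = 0.1900 m
sum ≈ 0.1750+1.2760+1.8700+0.1900 ≈ 3.5110 m = S ✓

v_R_max = 7/4 m/s = 1.7500 m/s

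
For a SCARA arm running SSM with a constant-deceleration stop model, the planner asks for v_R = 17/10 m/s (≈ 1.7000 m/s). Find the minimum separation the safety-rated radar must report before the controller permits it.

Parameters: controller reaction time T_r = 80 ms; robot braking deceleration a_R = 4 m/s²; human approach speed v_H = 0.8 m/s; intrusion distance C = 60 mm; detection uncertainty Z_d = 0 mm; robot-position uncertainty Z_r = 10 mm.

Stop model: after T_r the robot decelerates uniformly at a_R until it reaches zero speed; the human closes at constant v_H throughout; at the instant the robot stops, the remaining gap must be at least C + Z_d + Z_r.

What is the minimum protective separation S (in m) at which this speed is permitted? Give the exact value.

stop time T_s = (17/10)/4 = 0.4250 s
reaction-phase robot travel = 1.7000·0.0800 = 0.1360 m
robot under decel: 1.7000²/(2·4.0000) = 0.3613 m
human over T_r+T_s: 0.8000·(0.0800+0.4250) = 0.4040 m
C+Z_d+Z_r = 0.0600+0.0000+0.0100 = 0.0700 m
S_min ≈ 0.1360+0.3613+0.4040+0.0700  ⇒  S_min = 777/800 m

S_min = 777/800 m = 0.9712 m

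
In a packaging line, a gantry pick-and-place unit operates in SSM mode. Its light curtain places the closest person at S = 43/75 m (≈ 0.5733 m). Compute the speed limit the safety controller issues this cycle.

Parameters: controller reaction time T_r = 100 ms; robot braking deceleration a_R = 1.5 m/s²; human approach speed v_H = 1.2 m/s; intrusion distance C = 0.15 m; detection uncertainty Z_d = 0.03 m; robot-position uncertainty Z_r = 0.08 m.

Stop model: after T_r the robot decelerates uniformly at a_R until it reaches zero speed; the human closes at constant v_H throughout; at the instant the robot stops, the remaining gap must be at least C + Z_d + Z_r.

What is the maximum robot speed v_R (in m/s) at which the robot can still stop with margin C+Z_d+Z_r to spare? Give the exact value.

v_R_max = 1/5 m/s = 0.2000 m/s

collect terms ⇒ (1/3)·v_R² + (9/10)·v_R + (-29/150) = 0
  disc = (9/10)² − 4·(1/3)·(-29/150) = 961/900 ; √disc = 31/30
  v_R = (−(9/10) + 31/30) / (2·(1/3)) = 1/5 m/s
check:
braking lasts T_s = (1/5)/(3/2) = 0.1333 s
robot in T_r: 0.2000·0.1000 = 0.0200 m
braking distance = 0.2000²/(2·1.5000) = 0.0133 m
person approaches 1.2000·(0.1000+0.1333) = 0.2800 m
margins: 0.1500+0.0300+0.0800 = 0.2600 m
sum ≈ 0.0200+0.0133+0.2800+0.2600 ≈ 0.5733 m = S ✓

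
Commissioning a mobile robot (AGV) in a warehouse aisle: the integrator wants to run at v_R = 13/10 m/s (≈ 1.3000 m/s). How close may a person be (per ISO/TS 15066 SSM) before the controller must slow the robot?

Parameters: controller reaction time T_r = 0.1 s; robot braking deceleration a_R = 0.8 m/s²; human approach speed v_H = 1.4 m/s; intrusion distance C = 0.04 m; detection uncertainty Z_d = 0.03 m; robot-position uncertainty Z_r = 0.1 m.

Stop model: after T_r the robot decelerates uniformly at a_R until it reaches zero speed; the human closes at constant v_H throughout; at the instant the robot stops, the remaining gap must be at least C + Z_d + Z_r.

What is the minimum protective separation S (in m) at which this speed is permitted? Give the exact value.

S_min = 3017/800 m = 3.7713 m

braking lasts T_s = (13/10)/(4/5) = 1.6250 s
robot in T_r: 1.3000·0.1000 = 0.1300 m
braking distance = 1.3000²/(2·0.8000) = 1.0562 m
human closes 1.4000·1.7250 = 2.4150 m
C+Z_d+Z_r = 0.0400+0.0300+0.1000 = 0.1700 m
S_min ≈ 0.1300+1.0562+2.4150+0.1700  ⇒  S_min = 3017/800 m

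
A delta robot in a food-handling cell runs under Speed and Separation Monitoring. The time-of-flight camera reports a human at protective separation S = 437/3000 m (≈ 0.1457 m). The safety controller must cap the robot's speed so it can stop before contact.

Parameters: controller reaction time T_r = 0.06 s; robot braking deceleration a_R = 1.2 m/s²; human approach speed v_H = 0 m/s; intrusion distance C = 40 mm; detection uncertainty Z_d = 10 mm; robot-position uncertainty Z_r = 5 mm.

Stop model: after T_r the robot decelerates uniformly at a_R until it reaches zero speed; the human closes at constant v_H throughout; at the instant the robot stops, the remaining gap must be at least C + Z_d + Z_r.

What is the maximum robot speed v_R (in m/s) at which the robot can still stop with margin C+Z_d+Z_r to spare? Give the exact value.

collect terms ⇒ (5/12)·v_R² + (3/50)·v_R + (-34/375) = 0
  disc = (3/50)² − 4·(5/12)·(-34/375) = 3481/22500 ; √disc = 59/150
  v_R = (−(3/50) + 59/150) / (2·(5/12)) = 2/5 m/s
check:
T_s = v_R/a_R = (2/5)/(6/5) = 0.3333 s
robot in T_r: 0.4000·0.0600 = 0.0240 m
robot covers 0.4000·0.3333 − ½·1.2000·0.3333² = 0.0667 m while stopping
human closes 0.0000·0.3933 = 0.0000 m
C+Z_d+Z_r = 0.0400+0.0100+0.0050 = 0.0550 m
sum ≈ 0.0240+0.0667+0.0000+0.0550 ≈ 0.1457 m = S ✓

v_R_max = 2/5 m/s = 0.4000 m/s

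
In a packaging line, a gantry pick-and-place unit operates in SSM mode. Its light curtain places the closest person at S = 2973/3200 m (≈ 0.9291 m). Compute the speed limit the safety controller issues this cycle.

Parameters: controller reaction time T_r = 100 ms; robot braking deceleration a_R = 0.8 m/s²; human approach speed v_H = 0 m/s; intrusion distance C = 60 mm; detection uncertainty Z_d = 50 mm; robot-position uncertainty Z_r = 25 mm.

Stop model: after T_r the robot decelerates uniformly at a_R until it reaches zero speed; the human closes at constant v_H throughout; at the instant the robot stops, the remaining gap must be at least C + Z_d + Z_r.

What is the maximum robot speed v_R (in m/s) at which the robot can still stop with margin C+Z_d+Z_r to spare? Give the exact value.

quadratic (5/8)·v² + (1/10)·v + (-2541/3200) = 0
  disc = (1/10)² − 4·(5/8)·(-2541/3200) = 12769/6400 ; √disc = 113/80
  v_R = (−(1/10) + 113/80) / (2·(5/8)) = 21/20 m/s
check:
stop time T_s = (21/20)/(4/5) = 1.3125 s
robot covers v_R·T_r = 1.0500·0.1000 = 0.1050 m before braking
robot under decel: 1.0500²/(2·0.8000) = 0.6891 m
human over T_r+T_s: 0.0000·(0.1000+1.3125) = 0.0000 m
residual clearance needed = 0.0600+0.0500+0.0250 = 0.1350 m
sum ≈ 0.1050+0.6891+0.0000+0.1350 ≈ 0.9291 m = S ✓

v_R_max = 21/20 m/s = 1.0500 m/s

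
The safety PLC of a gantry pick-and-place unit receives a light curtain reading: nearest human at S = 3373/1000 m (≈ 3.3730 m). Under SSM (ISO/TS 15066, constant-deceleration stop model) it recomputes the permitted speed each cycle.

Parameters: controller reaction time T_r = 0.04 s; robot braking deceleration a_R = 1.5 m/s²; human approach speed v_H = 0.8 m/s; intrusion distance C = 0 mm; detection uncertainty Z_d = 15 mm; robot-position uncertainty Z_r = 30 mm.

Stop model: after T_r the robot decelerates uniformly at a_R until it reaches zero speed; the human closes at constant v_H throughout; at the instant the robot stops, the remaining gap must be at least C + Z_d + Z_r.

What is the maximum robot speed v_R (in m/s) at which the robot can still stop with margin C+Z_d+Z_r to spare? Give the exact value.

v_R_max = 12/5 m/s = 2.4000 m/s

at the boundary: (1/3)·v² + (43/75)·v + (-412/125) = 0
  disc = (43/75)² − 4·(1/3)·(-412/125) = 26569/5625 ; √disc = 163/75
  v_R = (−(43/75) + 163/75) / (2·(1/3)) = 12/5 m/s
check:
stop time T_s = (12/5)/(3/2) = 1.6000 s
reaction-phase robot travel = 2.4000·0.0400 = 0.0960 m
braking distance = 2.4000²/(2·1.5000) = 1.9200 m
person approaches 0.8000·(0.0400+1.6000) = 1.3120 m
C+Z_d+Z_r = 0.0000+0.0150+0.0300 = 0.0450 m
sum ≈ 0.0960+1.9200+1.3120+0.0450 ≈ 3.3730 m = S ✓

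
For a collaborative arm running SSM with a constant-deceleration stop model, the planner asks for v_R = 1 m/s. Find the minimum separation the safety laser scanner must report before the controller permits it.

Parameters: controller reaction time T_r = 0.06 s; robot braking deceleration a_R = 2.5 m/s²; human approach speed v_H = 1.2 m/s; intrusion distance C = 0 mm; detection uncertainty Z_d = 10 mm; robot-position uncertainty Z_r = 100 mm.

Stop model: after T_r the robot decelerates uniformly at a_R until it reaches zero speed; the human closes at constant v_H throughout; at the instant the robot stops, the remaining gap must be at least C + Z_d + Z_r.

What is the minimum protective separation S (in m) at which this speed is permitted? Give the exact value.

S_min = 461/500 m = 0.9220 m

braking lasts T_s = 1/(5/2) = 0.4000 s
reaction-phase robot travel = 1.0000·0.0600 = 0.0600 m
robot under decel: 1.0000²/(2·2.5000) = 0.2000 m
human closes 1.2000·0.4600 = 0.5520 m
margins: 0.0000+0.0100+0.1000 = 0.1100 m
S_min ≈ 0.0600+0.2000+0.5520+0.1100  ⇒  S_min = 461/500 m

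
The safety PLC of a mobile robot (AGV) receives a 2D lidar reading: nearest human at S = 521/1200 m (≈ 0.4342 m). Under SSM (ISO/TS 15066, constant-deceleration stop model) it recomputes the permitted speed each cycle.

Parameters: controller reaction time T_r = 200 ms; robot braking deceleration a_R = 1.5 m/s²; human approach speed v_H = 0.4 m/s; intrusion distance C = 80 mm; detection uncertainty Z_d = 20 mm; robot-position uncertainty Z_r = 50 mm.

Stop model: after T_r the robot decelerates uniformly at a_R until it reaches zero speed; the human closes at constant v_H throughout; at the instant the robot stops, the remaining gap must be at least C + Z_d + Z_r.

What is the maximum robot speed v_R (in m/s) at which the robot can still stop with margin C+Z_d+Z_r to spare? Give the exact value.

v_R_max = 7/20 m/s = 0.3500 m/s

collect terms ⇒ (1/3)·v_R² + (7/15)·v_R + (-49/240) = 0
  disc = (7/15)² − 4·(1/3)·(-49/240) = 49/100 ; √disc = 7/10
  v_R = (−(7/15) + 7/10) / (2·(1/3)) = 7/20 m/s
check:
stop time T_s = (7/20)/(3/2) = 0.2333 s
robot in T_r: 0.3500·0.2000 = 0.0700 m
robot covers 0.3500·0.2333 − ½·1.5000·0.2333² = 0.0408 m while stopping
person approaches 0.4000·(0.2000+0.2333) = 0.1733 m
C+Z_d+Z_r = 0.0800+0.0200+0.0500 = 0.1500 m
sum ≈ 0.0700+0.0408+0.1733+0.1500 ≈ 0.4342 m = S ✓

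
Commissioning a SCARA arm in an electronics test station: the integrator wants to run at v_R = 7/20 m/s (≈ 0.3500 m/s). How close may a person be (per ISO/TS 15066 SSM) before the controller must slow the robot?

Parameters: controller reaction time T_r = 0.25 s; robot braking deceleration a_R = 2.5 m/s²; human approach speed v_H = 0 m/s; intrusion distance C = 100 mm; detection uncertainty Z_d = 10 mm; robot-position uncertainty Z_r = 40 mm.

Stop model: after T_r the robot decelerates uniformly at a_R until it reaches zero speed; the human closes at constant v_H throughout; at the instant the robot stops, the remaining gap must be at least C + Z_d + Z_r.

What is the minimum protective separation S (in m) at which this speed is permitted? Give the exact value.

braking lasts T_s = (7/20)/(5/2) = 0.1400 s
reaction-phase robot travel = 0.3500·0.2500 = 0.0875 m
robot under decel: 0.3500²/(2·2.5000) = 0.0245 m
person approaches 0.0000·(0.2500+0.1400) = 0.0000 m
C+Z_d+Z_r = 0.1000+0.0100+0.0400 = 0.1500 m
S_min ≈ 0.0875+0.0245+0.0000+0.1500  ⇒  S_min = 131/500 m

S_min = 131/500 m = 0.2620 m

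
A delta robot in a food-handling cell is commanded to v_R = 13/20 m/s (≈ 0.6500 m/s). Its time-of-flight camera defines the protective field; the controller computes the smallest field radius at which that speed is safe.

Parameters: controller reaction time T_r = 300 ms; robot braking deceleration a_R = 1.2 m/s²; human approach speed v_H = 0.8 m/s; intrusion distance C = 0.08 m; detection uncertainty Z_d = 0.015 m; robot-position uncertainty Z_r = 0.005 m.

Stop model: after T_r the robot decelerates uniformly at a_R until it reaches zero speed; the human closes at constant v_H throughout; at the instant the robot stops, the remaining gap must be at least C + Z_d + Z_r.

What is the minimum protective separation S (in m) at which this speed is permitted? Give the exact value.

S_min = 1831/1600 m = 1.1444 m

braking lasts T_s = (13/20)/(6/5) = 0.5417 s
robot covers v_R·T_r = 0.6500·0.3000 = 0.1950 m before braking
robot under decel: 0.6500²/(2·1.2000) = 0.1760 m
human closes 0.8000·0.8417 = 0.6733 m
residual clearance needed = 0.0800+0.0150+0.0050 = 0.1000 m
S_min ≈ 0.1950+0.1760+0.6733+0.1000  ⇒  S_min = 1831/1600 m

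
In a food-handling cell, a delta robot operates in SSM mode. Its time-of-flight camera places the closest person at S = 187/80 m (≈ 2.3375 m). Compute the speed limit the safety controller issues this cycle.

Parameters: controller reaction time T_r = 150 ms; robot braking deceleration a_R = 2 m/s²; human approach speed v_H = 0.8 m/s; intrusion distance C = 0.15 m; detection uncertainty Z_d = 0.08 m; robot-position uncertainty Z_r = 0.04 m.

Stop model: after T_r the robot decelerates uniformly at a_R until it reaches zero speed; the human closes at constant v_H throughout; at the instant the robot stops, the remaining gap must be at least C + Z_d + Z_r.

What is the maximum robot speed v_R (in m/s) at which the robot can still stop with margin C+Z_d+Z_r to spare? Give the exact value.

v_R_max = 19/10 m/s = 1.9000 m/s

at the boundary: (1/4)·v² + (11/20)·v + (-779/400) = 0
  disc = (11/20)² − 4·(1/4)·(-779/400) = 9/4 ; √disc = 3/2
  v_R = (−(11/20) + 3/2) / (2·(1/4)) = 19/10 m/s
check:
T_s = v_R/a_R = (19/10)/2 = 0.9500 s
robot in T_r: 1.9000·0.1500 = 0.2850 m
robot covers 1.9000·0.9500 − ½·2.0000·0.9500² = 0.9025 m while stopping
human over T_r+T_s: 0.8000·(0.1500+0.9500) = 0.8800 m
margins: 0.1500+0.0800+0.0400 = 0.2700 m
sum ≈ 0.2850+0.9025+0.8800+0.2700 ≈ 2.3375 m = S ✓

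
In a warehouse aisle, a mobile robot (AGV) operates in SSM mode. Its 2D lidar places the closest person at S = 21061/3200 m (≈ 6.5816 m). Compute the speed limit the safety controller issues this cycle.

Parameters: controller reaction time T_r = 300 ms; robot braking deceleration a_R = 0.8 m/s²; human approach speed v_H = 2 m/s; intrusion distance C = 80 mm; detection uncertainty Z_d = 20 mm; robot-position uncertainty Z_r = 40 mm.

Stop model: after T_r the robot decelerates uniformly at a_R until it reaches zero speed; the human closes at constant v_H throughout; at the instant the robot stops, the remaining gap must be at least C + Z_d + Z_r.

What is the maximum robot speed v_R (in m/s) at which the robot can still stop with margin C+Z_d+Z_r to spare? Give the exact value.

at the boundary: (5/8)·v² + (14/5)·v + (-18693/3200) = 0
  disc = (14/5)² − 4·(5/8)·(-18693/3200) = 143641/6400 ; √disc = 379/80
  v_R = (−(14/5) + 379/80) / (2·(5/8)) = 31/20 m/s
check:
braking lasts T_s = (31/20)/(4/5) = 1.9375 s
robot in T_r: 1.5500·0.3000 = 0.4650 m
robot under decel: 1.5500²/(2·0.8000) = 1.5016 m
human closes 2.0000·2.2375 = 4.4750 m
C+Z_d+Z_r = 0.0800+0.0200+0.0400 = 0.1400 m
sum ≈ 0.4650+1.5016+4.4750+0.1400 ≈ 6.5816 m = S ✓

v_R_max = 31/20 m/s = 1.5500 m/s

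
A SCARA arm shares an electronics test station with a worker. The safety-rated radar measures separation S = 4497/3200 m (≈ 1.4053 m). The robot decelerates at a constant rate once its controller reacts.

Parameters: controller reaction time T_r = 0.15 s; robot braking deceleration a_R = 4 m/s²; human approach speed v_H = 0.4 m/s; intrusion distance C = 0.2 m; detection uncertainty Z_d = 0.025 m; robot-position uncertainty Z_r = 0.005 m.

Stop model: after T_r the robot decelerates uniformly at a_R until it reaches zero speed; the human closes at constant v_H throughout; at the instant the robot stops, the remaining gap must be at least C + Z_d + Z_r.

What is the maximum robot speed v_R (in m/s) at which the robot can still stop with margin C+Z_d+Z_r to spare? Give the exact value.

v_R_max = 43/20 m/s = 2.1500 m/s

collect terms ⇒ (1/8)·v_R² + (1/4)·v_R + (-3569/3200) = 0
  disc = (1/4)² − 4·(1/8)·(-3569/3200) = 3969/6400 ; √disc = 63/80
  v_R = (−(1/4) + 63/80) / (2·(1/8)) = 43/20 m/s
check:
stop time T_s = (43/20)/4 = 0.5375 s
reaction-phase robot travel = 2.1500·0.1500 = 0.3225 m
robot under decel: 2.1500²/(2·4.0000) = 0.5778 m
human closes 0.4000·0.6875 = 0.2750 m
residual clearance needed = 0.2000+0.0250+0.0050 = 0.2300 m
sum ≈ 0.3225+0.5778+0.2750+0.2300 ≈ 1.4053 m = S ✓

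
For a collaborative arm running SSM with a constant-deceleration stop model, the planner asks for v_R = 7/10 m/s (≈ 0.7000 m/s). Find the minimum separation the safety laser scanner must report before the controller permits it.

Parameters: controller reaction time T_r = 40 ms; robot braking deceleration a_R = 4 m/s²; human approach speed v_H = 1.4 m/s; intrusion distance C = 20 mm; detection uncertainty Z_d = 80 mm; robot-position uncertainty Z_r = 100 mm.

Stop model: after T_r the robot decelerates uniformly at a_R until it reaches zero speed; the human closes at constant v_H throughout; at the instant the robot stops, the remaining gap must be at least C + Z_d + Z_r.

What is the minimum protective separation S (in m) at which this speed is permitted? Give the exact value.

S_min = 2361/4000 m = 0.5903 m

braking lasts T_s = (7/10)/4 = 0.1750 s
robot in T_r: 0.7000·0.0400 = 0.0280 m
robot under decel: 0.7000²/(2·4.0000) = 0.0612 m
person approaches 1.4000·(0.0400+0.1750) = 0.3010 m
C+Z_d+Z_r = 0.0200+0.0800+0.1000 = 0.2000 m
S_min ≈ 0.0280+0.0612+0.3010+0.2000  ⇒  S_min = 2361/4000 m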